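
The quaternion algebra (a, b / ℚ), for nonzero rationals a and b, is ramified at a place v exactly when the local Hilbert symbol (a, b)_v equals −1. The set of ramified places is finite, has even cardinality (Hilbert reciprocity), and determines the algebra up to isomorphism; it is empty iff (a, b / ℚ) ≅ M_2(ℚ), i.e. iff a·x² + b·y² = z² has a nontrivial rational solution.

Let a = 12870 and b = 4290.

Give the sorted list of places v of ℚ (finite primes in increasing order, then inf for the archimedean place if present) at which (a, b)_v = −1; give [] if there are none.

[2, 3, 5, 11]

Mod squares: a ≡ 1430, b ≡ 4290. Check v ∈ {∞, 2, 3, 5, 11, 13}.
v=13: a=13^1·(≡2), b=13^1·(≡5) mod 13; (2|13)=-1, (5|13)=-1; (−1)^{1·1·6}·(-1)^1·(-1)^1 = +1.
v=2: v_2(a)=1, v_2(b)=1; units ≡ 3, 1 (mod 8); ε·ε+αω+βω = 1·0+1·0+1·1 ≡ 1  ⇒  (a,b)_2 = -1.
v=11: a=11^1·(≡4), b=11^1·(≡5) mod 11; (4|11)=+1, (5|11)=+1; (−1)^{1·1·5}·(+1)^1·(+1)^1 = -1.
v=5: a=5^1·(≡4), b=5^1·(≡3) mod 5; (4|5)=+1, (3|5)=-1; (−1)^{1·1·2}·(+1)^1·(-1)^1 = -1.
v=∞: 1430 > 0 and 4290 > 0  ⇒  (a,b)_∞ = +1.
v=3: a=3^2·(≡2), b=3^1·(≡2) mod 3; (2|3)=-1, (2|3)=-1; (−1)^{2·1·1}·(-1)^1·(-1)^2 = -1.
|Ram(1430, 4290)| = 4, even; anisotropic at {2, 3, 5, 11}.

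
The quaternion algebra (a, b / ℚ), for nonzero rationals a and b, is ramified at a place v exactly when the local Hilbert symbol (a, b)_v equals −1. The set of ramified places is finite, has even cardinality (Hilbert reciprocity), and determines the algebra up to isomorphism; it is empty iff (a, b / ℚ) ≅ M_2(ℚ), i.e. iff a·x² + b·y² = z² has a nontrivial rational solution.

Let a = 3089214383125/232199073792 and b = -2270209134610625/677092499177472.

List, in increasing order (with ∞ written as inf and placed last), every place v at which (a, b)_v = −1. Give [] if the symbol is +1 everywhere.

[3, 17]

Mod squares: a ≡ 39, b ≡ -51. Check v ∈ {∞, 2, 3, 5, 7, 13, 17, 23, 31, 37}.
v=31: a=31^2·(≡5), b=31^4·(≡30) mod 31; (5|31)=+1, (30|31)=-1; (−1)^{2·4·15}·(+1)^4·(-1)^2 = +1.
v=2: v_2(a)=-12, v_2(b)=-14; units ≡ 7, 5 (mod 8); ε·ε+αω+βω = 1·0+-12·1+-14·0 ≡ 0  ⇒  (a,b)_2 = +1.
v=7: a=7^-2·(≡2), b=7^-2·(≡5) mod 7; (2|7)=+1, (5|7)=-1; (−1)^{-2·-2·3}·(+1)^-2·(-1)^-2 = +1.
v=23: a=23^-2·(≡1), b=23^-2·(≡6) mod 23; (1|23)=+1, (6|23)=+1; (−1)^{-2·-2·11}·(+1)^-2·(+1)^-2 = +1.
v=5: a=5^4·(≡4), b=5^4·(≡4) mod 5; (4|5)=+1, (4|5)=+1; (−1)^{4·4·2}·(+1)^4·(+1)^4 = +1.
v=37: a=37^2·(≡6), b=37^2·(≡18) mod 37; (6|37)=-1, (18|37)=-1; (−1)^{2·2·18}·(-1)^2·(-1)^2 = +1.
v=13: a=13^1·(≡4), b=13^2·(≡10) mod 13; (4|13)=+1, (10|13)=+1; (−1)^{1·2·6}·(+1)^2·(+1)^1 = +1.
v=∞: 39 > 0 and -51 < 0  ⇒  (a,b)_∞ = +1.
v=3: a=3^-7·(≡1), b=3^-13·(≡1) mod 3; (1|3)=+1, (1|3)=+1; (−1)^{-7·-13·1}·(+1)^-13·(+1)^-7 = -1.
v=17: a=17^2·(≡14), b=17^1·(≡5) mod 17; (14|17)=-1, (5|17)=-1; (−1)^{2·1·8}·(-1)^1·(-1)^2 = -1.
|Ram(39, -51)| = 2, even; anisotropic at {3, 17}.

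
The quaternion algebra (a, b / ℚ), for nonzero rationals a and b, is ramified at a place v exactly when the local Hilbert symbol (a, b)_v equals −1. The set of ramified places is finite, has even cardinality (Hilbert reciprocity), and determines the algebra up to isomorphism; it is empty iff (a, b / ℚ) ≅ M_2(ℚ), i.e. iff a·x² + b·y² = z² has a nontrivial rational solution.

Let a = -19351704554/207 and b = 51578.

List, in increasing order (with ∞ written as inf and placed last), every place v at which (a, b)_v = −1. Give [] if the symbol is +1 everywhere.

[13, 19]

Mod squares: a ≡ -9083453158, b ≡ 51578. Check v ∈ {∞, 2, 3, 7, 13, 17, 19, 23, 31, 37, 41}.
v=23: a=23^-1·(≡8), b=23^0·(≡12) mod 23; (8|23)=+1, (12|23)=+1; (−1)^{-1·0·11}·(+1)^0·(+1)^-1 = +1.
v=17: a=17^1·(≡9), b=17^1·(≡8) mod 17; (9|17)=+1, (8|17)=+1; (−1)^{1·1·8}·(+1)^1·(+1)^1 = +1.
v=2: v_2(a)=1, v_2(b)=1; units ≡ 5, 5 (mod 8); ε·ε+αω+βω = 0·0+1·1+1·1 ≡ 0  ⇒  (a,b)_2 = +1.
v=3: a=3^-2·(≡2), b=3^0·(≡2) mod 3; (2|3)=-1, (2|3)=-1; (−1)^{-2·0·1}·(-1)^0·(-1)^-2 = +1.
v=37: a=37^1·(≡34), b=37^1·(≡25) mod 37; (34|37)=+1, (25|37)=+1; (−1)^{1·1·18}·(+1)^1·(+1)^1 = +1.
v=41: a=41^1·(≡13), b=41^1·(≡28) mod 41; (13|41)=-1, (28|41)=-1; (−1)^{1·1·20}·(-1)^1·(-1)^1 = +1.
v=∞: -9083453158 < 0 and 51578 > 0  ⇒  (a,b)_∞ = +1.
v=19: a=19^1·(≡17), b=19^0·(≡12) mod 19; (17|19)=+1, (12|19)=-1; (−1)^{1·0·9}·(+1)^0·(-1)^1 = -1.
v=31: a=31^1·(≡17), b=31^0·(≡25) mod 31; (17|31)=-1, (25|31)=+1; (−1)^{1·0·15}·(-1)^0·(+1)^1 = +1.
v=13: a=13^1·(≡7), b=13^0·(≡7) mod 13; (7|13)=-1, (7|13)=-1; (−1)^{1·0·6}·(-1)^0·(-1)^1 = -1.
v=7: a=7^2·(≡4), b=7^0·(≡2) mod 7; (4|7)=+1, (2|7)=+1; (−1)^{2·0·3}·(+1)^0·(+1)^2 = +1.
|Ram(-9083453158, 51578)| = 2, even; anisotropic at {13, 19}.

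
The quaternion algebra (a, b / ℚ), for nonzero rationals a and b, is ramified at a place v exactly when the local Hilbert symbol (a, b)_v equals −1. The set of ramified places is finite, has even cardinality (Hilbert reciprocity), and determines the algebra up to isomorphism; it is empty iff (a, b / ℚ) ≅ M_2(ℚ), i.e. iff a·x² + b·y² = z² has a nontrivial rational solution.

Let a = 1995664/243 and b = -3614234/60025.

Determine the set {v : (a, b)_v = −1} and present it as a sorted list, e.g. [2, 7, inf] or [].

[17, 37]

(a, b) ≡ (374187, -74) mod (ℚ^×)²; places V = {2, 3, 5, 7, 11, 13, 17, 23, 29, 37, ∞}.
(a,b)_37: α=0, u≡35; β=1, v≡20 (mod 37); (35|37)=-1, (20|37)=-1; sign (−1)^0·-1^1·-1^0 = -1.
(a,b)_13: α=0, u≡11; β=2, v≡3 (mod 13); (11|13)=-1, (3|13)=+1; sign (−1)^0·-1^2·+1^0 = +1.
(a,b)_29: α=1, u≡21; β=0, v≡16 (mod 29); (21|29)=-1, (16|29)=+1; sign (−1)^0·-1^0·+1^1 = +1.
(a,b)_11: α=1, u≡1; β=0, v≡4 (mod 11); (1|11)=+1, (4|11)=+1; sign (−1)^0·+1^0·+1^1 = +1.
(a,b)_17: α=1, u≡15; β=2, v≡14 (mod 17); (15|17)=+1, (14|17)=-1; sign (−1)^0·+1^2·-1^1 = -1.
(a,b)_23: α=1, u≡8; β=0, v≡12 (mod 23); (8|23)=+1, (12|23)=+1; sign (−1)^0·+1^0·+1^1 = +1.
(a,b)_2: α=4, β=1; u≡3, v≡3 (mod 8); ε(u)ε(v)=1·1, αω(v)=4·1, βω(u)=1·1; sum ≡ 0  ⇒  +1.
(a,b)_∞: sgn(374187)=+, sgn(-74)=−, so +1.
(a,b)_3: α=-5, u≡1; β=0, v≡1 (mod 3); (1|3)=+1, (1|3)=+1; sign (−1)^0·+1^0·+1^-5 = +1.
(a,b)_5: α=0, u≡3; β=-2, v≡1 (mod 5); (3|5)=-1, (1|5)=+1; sign (−1)^0·-1^-2·+1^0 = +1.
(a,b)_7: α=0, u≡4; β=-4, v≡5 (mod 7); (4|7)=+1, (5|7)=-1; sign (−1)^0·+1^-4·-1^0 = +1.
Ram(374187, -74) = {17, 37}; no ℚ_17-point on the conic.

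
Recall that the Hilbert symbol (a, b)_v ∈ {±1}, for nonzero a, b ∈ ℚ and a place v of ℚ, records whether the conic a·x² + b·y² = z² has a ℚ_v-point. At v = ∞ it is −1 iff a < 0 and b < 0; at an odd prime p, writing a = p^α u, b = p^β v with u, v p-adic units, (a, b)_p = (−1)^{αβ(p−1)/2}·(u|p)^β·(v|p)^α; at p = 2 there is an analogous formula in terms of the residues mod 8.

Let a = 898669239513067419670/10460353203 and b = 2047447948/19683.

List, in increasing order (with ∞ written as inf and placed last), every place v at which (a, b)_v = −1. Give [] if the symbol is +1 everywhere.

[3, 7, 13, 31]

Mod squares: a ≡ 210, b ≡ 1209. Check v ∈ {∞, 2, 3, 5, 7, 13, 23, 31}.
v=∞: 210 > 0 and 1209 > 0  ⇒  (a,b)_∞ = +1.
v=13: a=13^2·(≡5), b=13^1·(≡8) mod 13; (5|13)=-1, (8|13)=-1; (−1)^{2·1·6}·(-1)^1·(-1)^2 = -1.
v=31: a=31^2·(≡13), b=31^1·(≡16) mod 31; (13|31)=-1, (16|31)=+1; (−1)^{2·1·15}·(-1)^1·(+1)^2 = -1.
v=23: a=23^4·(≡4), b=23^2·(≡1) mod 23; (4|23)=+1, (1|23)=+1; (−1)^{4·2·11}·(+1)^2·(+1)^4 = +1.
v=2: v_2(a)=1, v_2(b)=2; units ≡ 1, 1 (mod 8); ε·ε+αω+βω = 0·0+1·0+2·0 ≡ 0  ⇒  (a,b)_2 = +1.
v=7: a=7^11·(≡2), b=7^4·(≡6) mod 7; (2|7)=+1, (6|7)=-1; (−1)^{11·4·3}·(+1)^4·(-1)^11 = -1.
v=5: a=5^1·(≡3), b=5^0·(≡1) mod 5; (3|5)=-1, (1|5)=+1; (−1)^{1·0·2}·(-1)^0·(+1)^1 = +1.
v=3: a=3^-21·(≡1), b=3^-9·(≡1) mod 3; (1|3)=+1, (1|3)=+1; (−1)^{-21·-9·1}·(+1)^-9·(+1)^-21 = -1.
|Ram(210, 1209)| = 4, even; anisotropic at {3, 7, 13, 31}.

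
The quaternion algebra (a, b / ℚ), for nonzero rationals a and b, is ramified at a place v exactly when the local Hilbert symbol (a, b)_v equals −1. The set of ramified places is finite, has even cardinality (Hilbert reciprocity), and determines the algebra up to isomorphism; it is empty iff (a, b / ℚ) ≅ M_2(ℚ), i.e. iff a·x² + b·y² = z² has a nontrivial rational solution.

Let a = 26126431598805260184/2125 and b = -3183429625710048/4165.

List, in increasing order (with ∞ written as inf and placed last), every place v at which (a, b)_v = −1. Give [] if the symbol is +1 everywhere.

(a, b) ≡ (72288590, -54230) mod (ℚ^×)²; places V = {2, 3, 5, 7, 11, 13, 17, 29, 31, 37, 43, ∞}.
(a,b)_∞: sgn(72288590)=+, sgn(-54230)=−, so +1.
(a,b)_13: α=0, u≡12; β=2, v≡11 (mod 13); (12|13)=+1, (11|13)=-1; sign (−1)^0·+1^2·-1^0 = +1.
(a,b)_7: α=2, u≡5; β=-2, v≡6 (mod 7); (5|7)=-1, (6|7)=-1; sign (−1)^0·-1^-2·-1^2 = +1.
(a,b)_5: α=-3, u≡2; β=-1, v≡4 (mod 5); (2|5)=-1, (4|5)=+1; sign (−1)^0·-1^-1·+1^-3 = -1.
(a,b)_17: α=-1, u≡8; β=-1, v≡7 (mod 17); (8|17)=+1, (7|17)=-1; sign (−1)^0·+1^-1·-1^-1 = -1.
(a,b)_37: α=0, u≡27; β=2, v≡7 (mod 37); (27|37)=+1, (7|37)=+1; sign (−1)^0·+1^2·+1^0 = +1.
(a,b)_31: α=3, u≡14; β=0, v≡5 (mod 31); (14|31)=+1, (5|31)=+1; sign (−1)^0·+1^0·+1^3 = +1.
(a,b)_29: α=1, u≡8; β=1, v≡26 (mod 29); (8|29)=-1, (26|29)=-1; sign (−1)^0·-1^1·-1^1 = +1.
(a,b)_11: α=3, u≡5; β=1, v≡5 (mod 11); (5|11)=+1, (5|11)=+1; sign (−1)^1·+1^1·+1^3 = -1.
(a,b)_2: α=3, β=5; u≡7, v≡5 (mod 8); ε(u)ε(v)=1·0, αω(v)=3·1, βω(u)=5·0; sum ≡ 1  ⇒  -1.
(a,b)_43: α=3, u≡5; β=2, v≡10 (mod 43); (5|43)=-1, (10|43)=+1; sign (−1)^0·-1^2·+1^3 = +1.
(a,b)_3: α=6, u≡2; β=6, v≡1 (mod 3); (2|3)=-1, (1|3)=+1; sign (−1)^0·-1^6·+1^6 = +1.
Ram(72288590, -54230) = {2, 5, 11, 17}; no ℚ_2-point on the conic.

[2, 5, 11, 17]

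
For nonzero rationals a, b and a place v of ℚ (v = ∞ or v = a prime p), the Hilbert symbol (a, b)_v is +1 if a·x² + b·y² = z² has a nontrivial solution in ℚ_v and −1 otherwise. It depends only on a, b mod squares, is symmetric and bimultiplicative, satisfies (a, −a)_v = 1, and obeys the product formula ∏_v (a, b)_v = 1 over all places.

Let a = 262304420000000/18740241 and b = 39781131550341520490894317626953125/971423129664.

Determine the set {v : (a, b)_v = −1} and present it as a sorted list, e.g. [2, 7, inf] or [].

(a, b) ≡ (23345, 1237285) mod (ℚ^×)²; places V = {2, 3, 5, 7, 13, 23, 29, 37, 53, ∞}.
(a,b)_23: α=1, u≡16; β=3, v≡10 (mod 23); (16|23)=+1, (10|23)=-1; sign (−1)^1·+1^3·-1^1 = +1.
(a,b)_∞: sgn(23345)=+, sgn(1237285)=+, so +1.
(a,b)_2: α=8, β=-6; u≡1, v≡5 (mod 8); ε(u)ε(v)=0·0, αω(v)=8·1, βω(u)=-6·0; sum ≡ 0  ⇒  +1.
(a,b)_53: α=2, u≡1; β=5, v≡49 (mod 53); (1|53)=+1, (49|53)=+1; sign (−1)^0·+1^5·+1^2 = +1.
(a,b)_3: α=-4, u≡2; β=-12, v≡1 (mod 3); (2|3)=-1, (1|3)=+1; sign (−1)^0·-1^-12·+1^-4 = +1.
(a,b)_5: α=7, u≡1; β=19, v≡2 (mod 5); (1|5)=+1, (2|5)=-1; sign (−1)^0·+1^19·-1^7 = -1.
(a,b)_37: α=-2, u≡13; β=0, v≡8 (mod 37); (13|37)=-1, (8|37)=-1; sign (−1)^0·-1^0·-1^-2 = +1.
(a,b)_7: α=1, u≡5; β=5, v≡3 (mod 7); (5|7)=-1, (3|7)=-1; sign (−1)^1·-1^5·-1^1 = -1.
(a,b)_13: α=-2, u≡12; β=-4, v≡10 (mod 13); (12|13)=+1, (10|13)=+1; sign (−1)^0·+1^-4·+1^-2 = +1.
(a,b)_29: α=1, u≡24; β=3, v≡23 (mod 29); (24|29)=+1, (23|29)=+1; sign (−1)^0·+1^3·+1^1 = +1.
|Ram(23345, 1237285)| = 2, even; anisotropic at {5, 7}.

[5, 7]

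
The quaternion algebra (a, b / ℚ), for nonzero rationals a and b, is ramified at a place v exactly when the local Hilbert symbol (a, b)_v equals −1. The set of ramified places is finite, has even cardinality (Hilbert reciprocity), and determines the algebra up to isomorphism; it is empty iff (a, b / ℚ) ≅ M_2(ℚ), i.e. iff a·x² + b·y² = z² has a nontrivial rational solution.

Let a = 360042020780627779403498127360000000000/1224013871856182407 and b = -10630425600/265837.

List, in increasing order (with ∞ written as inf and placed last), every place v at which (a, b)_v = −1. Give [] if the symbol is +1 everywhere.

Mod squares: a ≡ 5235167, b ≡ -599807. Check v ∈ {∞, 2, 3, 5, 7, 11, 13, 17, 29, 37, 41, 43}.
v=43: a=43^4·(≡39), b=43^1·(≡5) mod 43; (39|43)=-1, (5|43)=-1; (−1)^{4·1·21}·(-1)^1·(-1)^4 = -1.
v=29: a=29^3·(≡21), b=29^1·(≡13) mod 29; (21|29)=-1, (13|29)=+1; (−1)^{3·1·14}·(-1)^1·(+1)^3 = -1.
v=3: a=3^6·(≡2), b=3^2·(≡1) mod 3; (2|3)=-1, (1|3)=+1; (−1)^{6·2·1}·(-1)^2·(+1)^6 = +1.
v=41: a=41^1·(≡26), b=41^0·(≡1) mod 41; (26|41)=-1, (1|41)=+1; (−1)^{1·0·20}·(-1)^0·(+1)^1 = +1.
v=37: a=37^3·(≡10), b=37^1·(≡31) mod 37; (10|37)=+1, (31|37)=-1; (−1)^{3·1·18}·(+1)^1·(-1)^3 = -1.
v=17: a=17^1·(≡2), b=17^0·(≡15) mod 17; (2|17)=+1, (15|17)=+1; (−1)^{1·0·8}·(+1)^0·(+1)^1 = +1.
v=5: a=5^10·(≡2), b=5^2·(≡3) mod 5; (2|5)=-1, (3|5)=-1; (−1)^{10·2·2}·(-1)^2·(-1)^10 = +1.
v=2: v_2(a)=34, v_2(b)=10; units ≡ 7, 1 (mod 8); ε·ε+αω+βω = 1·0+34·0+10·0 ≡ 0  ⇒  (a,b)_2 = +1.
v=∞: 5235167 > 0 and -599807 < 0  ⇒  (a,b)_∞ = +1.
v=11: a=11^-8·(≡9), b=11^-2·(≡1) mod 11; (9|11)=+1, (1|11)=+1; (−1)^{-8·-2·5}·(+1)^-2·(+1)^-8 = +1.
v=7: a=7^-1·(≡1), b=7^0·(≡2) mod 7; (1|7)=+1, (2|7)=+1; (−1)^{-1·0·3}·(+1)^0·(+1)^-1 = +1.
v=13: a=13^-8·(≡6), b=13^-3·(≡6) mod 13; (6|13)=-1, (6|13)=-1; (−1)^{-8·-3·6}·(-1)^-3·(-1)^-8 = -1.
(5235167, -599807 / ℚ) ramifies at {13, 29, 37, 43}: a division algebra.

[13, 29, 37, 43]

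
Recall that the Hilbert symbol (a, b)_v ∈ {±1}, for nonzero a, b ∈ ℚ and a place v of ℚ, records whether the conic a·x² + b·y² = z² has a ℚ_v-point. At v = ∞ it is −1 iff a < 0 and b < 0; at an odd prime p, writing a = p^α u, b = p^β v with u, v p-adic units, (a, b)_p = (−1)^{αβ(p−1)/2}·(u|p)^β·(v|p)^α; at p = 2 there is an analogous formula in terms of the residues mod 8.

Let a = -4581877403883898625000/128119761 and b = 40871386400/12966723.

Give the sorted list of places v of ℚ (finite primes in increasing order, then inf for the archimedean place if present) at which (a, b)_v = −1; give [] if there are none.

Mod squares: a ≡ -14858, b ≡ 579462. Check v ∈ {∞, 2, 3, 5, 7, 11, 13, 17, 19, 23}.
v=13: a=13^2·(≡10), b=13^1·(≡9) mod 13; (10|13)=+1, (9|13)=+1; (−1)^{2·1·6}·(+1)^1·(+1)^2 = +1.
v=11: a=11^-2·(≡4), b=11^-2·(≡9) mod 11; (4|11)=+1, (9|11)=+1; (−1)^{-2·-2·5}·(+1)^-2·(+1)^-2 = +1.
v=7: a=7^-6·(≡6), b=7^-2·(≡2) mod 7; (6|7)=-1, (2|7)=+1; (−1)^{-6·-2·3}·(-1)^-2·(+1)^-6 = +1.
v=23: a=23^5·(≡7), b=23^3·(≡18) mod 23; (7|23)=-1, (18|23)=+1; (−1)^{5·3·11}·(-1)^3·(+1)^5 = +1.
v=2: v_2(a)=3, v_2(b)=5; units ≡ 3, 3 (mod 8); ε·ε+αω+βω = 1·1+3·1+5·1 ≡ 1  ⇒  (a,b)_2 = -1.
v=17: a=17^3·(≡7), b=17^1·(≡13) mod 17; (7|17)=-1, (13|17)=+1; (−1)^{3·1·8}·(-1)^1·(+1)^3 = -1.
v=∞: -14858 < 0 and 579462 > 0  ⇒  (a,b)_∞ = +1.
v=3: a=3^-2·(≡1), b=3^-7·(≡2) mod 3; (1|3)=+1, (2|3)=-1; (−1)^{-2·-7·1}·(+1)^-7·(-1)^-2 = +1.
v=5: a=5^6·(≡3), b=5^2·(≡2) mod 5; (3|5)=-1, (2|5)=-1; (−1)^{6·2·2}·(-1)^2·(-1)^6 = +1.
v=19: a=19^3·(≡1), b=19^1·(≡8) mod 19; (1|19)=+1, (8|19)=-1; (−1)^{3·1·9}·(+1)^1·(-1)^3 = +1.
Ram(-14858, 579462) = {2, 17}; no ℚ_2-point on the conic.

[2, 17]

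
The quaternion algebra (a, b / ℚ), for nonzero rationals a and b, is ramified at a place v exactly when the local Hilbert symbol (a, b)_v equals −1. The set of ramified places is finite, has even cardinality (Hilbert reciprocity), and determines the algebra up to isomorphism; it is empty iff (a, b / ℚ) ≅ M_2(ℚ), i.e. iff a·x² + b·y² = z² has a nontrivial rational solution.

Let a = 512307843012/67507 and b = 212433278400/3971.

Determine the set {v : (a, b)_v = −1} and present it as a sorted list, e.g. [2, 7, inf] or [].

[3, 11, 17, 43]

(a, b) ≡ (5234691, 168861) mod (ℚ^×)²; places V = {2, 3, 5, 7, 11, 17, 19, 23, 31, 43, ∞}.
(a,b)_17: α=-1, u≡9; β=1, v≡12 (mod 17); (9|17)=+1, (12|17)=-1; sign (−1)^0·+1^1·-1^-1 = -1.
(a,b)_19: α=-2, u≡1; β=-2, v≡2 (mod 19); (1|19)=+1, (2|19)=-1; sign (−1)^0·+1^-2·-1^-2 = +1.
(a,b)_2: α=2, β=6; u≡3, v≡5 (mod 8); ε(u)ε(v)=1·0, αω(v)=2·1, βω(u)=6·1; sum ≡ 0  ⇒  +1.
(a,b)_31: α=3, u≡2; β=2, v≡1 (mod 31); (2|31)=+1, (1|31)=+1; sign (−1)^0·+1^2·+1^3 = +1.
(a,b)_7: α=1, u≡5; β=1, v≡2 (mod 7); (5|7)=-1, (2|7)=+1; sign (−1)^1·-1^1·+1^1 = +1.
(a,b)_3: α=3, u≡1; β=3, v≡1 (mod 3); (1|3)=+1, (1|3)=+1; sign (−1)^1·+1^3·+1^3 = -1.
(a,b)_∞: sgn(5234691)=+, sgn(168861)=+, so +1.
(a,b)_23: α=2, u≡4; β=0, v≡1 (mod 23); (4|23)=+1, (1|23)=+1; sign (−1)^0·+1^0·+1^2 = +1.
(a,b)_5: α=0, u≡1; β=2, v≡1 (mod 5); (1|5)=+1, (1|5)=+1; sign (−1)^0·+1^2·+1^0 = +1.
(a,b)_43: α=1, u≡21; β=1, v≡21 (mod 43); (21|43)=+1, (21|43)=+1; sign (−1)^1·+1^1·+1^1 = -1.
(a,b)_11: α=-1, u≡2; β=-1, v≡10 (mod 11); (2|11)=-1, (10|11)=-1; sign (−1)^1·-1^-1·-1^-1 = -1.
Ram(5234691, 168861) = {3, 11, 17, 43}; no ℚ_3-point on the conic.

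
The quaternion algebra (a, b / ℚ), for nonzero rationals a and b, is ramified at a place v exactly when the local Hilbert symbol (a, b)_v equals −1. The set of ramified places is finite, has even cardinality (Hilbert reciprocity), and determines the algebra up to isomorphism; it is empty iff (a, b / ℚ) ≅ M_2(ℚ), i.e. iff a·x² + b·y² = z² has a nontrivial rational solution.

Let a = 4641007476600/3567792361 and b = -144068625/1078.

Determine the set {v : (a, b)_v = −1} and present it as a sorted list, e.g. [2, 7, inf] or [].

[2, 3, 11, 31]

(a, b) ≡ (220286, -173910) mod (ℚ^×)²; places V = {2, 3, 5, 7, 11, 17, 19, 23, 31, 53, ∞}.
(a,b)_7: α=-4, u≡5; β=-2, v≡6 (mod 7); (5|7)=-1, (6|7)=-1; sign (−1)^0·-1^-2·-1^-4 = +1.
(a,b)_53: α=-2, u≡14; β=0, v≡9 (mod 53); (14|53)=-1, (9|53)=+1; sign (−1)^0·-1^0·+1^-2 = +1.
(a,b)_2: α=3, β=-1; u≡7, v≡5 (mod 8); ε(u)ε(v)=1·0, αω(v)=3·1, βω(u)=-1·0; sum ≡ 1  ⇒  -1.
(a,b)_5: α=2, u≡4; β=3, v≡2 (mod 5); (4|5)=+1, (2|5)=-1; sign (−1)^0·+1^3·-1^2 = +1.
(a,b)_23: α=-2, u≡7; β=0, v≡2 (mod 23); (7|23)=-1, (2|23)=+1; sign (−1)^0·-1^0·+1^-2 = +1.
(a,b)_31: α=1, u≡18; β=1, v≡28 (mod 31); (18|31)=+1, (28|31)=+1; sign (−1)^1·+1^1·+1^1 = -1.
(a,b)_19: α=1, u≡11; β=0, v≡16 (mod 19); (11|19)=+1, (16|19)=+1; sign (−1)^0·+1^0·+1^1 = +1.
(a,b)_∞: sgn(220286)=+, sgn(-173910)=−, so +1.
(a,b)_3: α=6, u≡2; β=7, v≡2 (mod 3); (2|3)=-1, (2|3)=-1; sign (−1)^0·-1^7·-1^6 = -1.
(a,b)_11: α=1, u≡10; β=-1, v≡8 (mod 11); (10|11)=-1, (8|11)=-1; sign (−1)^1·-1^-1·-1^1 = -1.
(a,b)_17: α=3, u≡9; β=1, v≡4 (mod 17); (9|17)=+1, (4|17)=+1; sign (−1)^0·+1^1·+1^3 = +1.
|Ram(220286, -173910)| = 4, even; anisotropic at {2, 3, 11, 31}.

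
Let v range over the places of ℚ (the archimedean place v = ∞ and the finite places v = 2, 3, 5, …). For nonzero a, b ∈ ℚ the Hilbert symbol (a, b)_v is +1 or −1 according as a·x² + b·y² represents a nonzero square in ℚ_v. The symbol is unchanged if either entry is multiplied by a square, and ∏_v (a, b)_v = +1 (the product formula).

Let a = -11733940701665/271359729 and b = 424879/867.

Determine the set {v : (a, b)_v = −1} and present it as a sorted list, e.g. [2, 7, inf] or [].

(a, b) ≡ (-65, 26013) mod (ℚ^×)²; places V = {2, 3, 5, 7, 13, 17, 19, 23, 29, ∞}.
(a,b)_19: α=-2, u≡1; β=0, v≡8 (mod 19); (1|19)=+1, (8|19)=-1; sign (−1)^0·+1^0·-1^-2 = +1.
(a,b)_29: α=2, u≡9; β=1, v≡27 (mod 29); (9|29)=+1, (27|29)=-1; sign (−1)^0·+1^1·-1^2 = +1.
(a,b)_2: α=0, β=0; u≡7, v≡5 (mod 8); ε(u)ε(v)=1·0, αω(v)=0·1, βω(u)=0·0; sum ≡ 0  ⇒  +1.
(a,b)_∞: sgn(-65)=−, sgn(26013)=+, so +1.
(a,b)_17: α=-4, u≡6; β=-2, v≡5 (mod 17); (6|17)=-1, (5|17)=-1; sign (−1)^0·-1^-2·-1^-4 = +1.
(a,b)_5: α=1, u≡3; β=0, v≡2 (mod 5); (3|5)=-1, (2|5)=-1; sign (−1)^0·-1^0·-1^1 = -1.
(a,b)_23: α=2, u≡9; β=1, v≡6 (mod 23); (9|23)=+1, (6|23)=+1; sign (−1)^0·+1^1·+1^2 = +1.
(a,b)_13: α=3, u≡2; β=1, v≡3 (mod 13); (2|13)=-1, (3|13)=+1; sign (−1)^0·-1^1·+1^3 = -1.
(a,b)_7: α=4, u≡5; β=2, v≡2 (mod 7); (5|7)=-1, (2|7)=+1; sign (−1)^0·-1^2·+1^4 = +1.
(a,b)_3: α=-2, u≡1; β=-1, v≡1 (mod 3); (1|3)=+1, (1|3)=+1; sign (−1)^0·+1^-1·+1^-2 = +1.
|Ram(-65, 26013)| = 2, even; anisotropic at {5, 13}.

[5, 13]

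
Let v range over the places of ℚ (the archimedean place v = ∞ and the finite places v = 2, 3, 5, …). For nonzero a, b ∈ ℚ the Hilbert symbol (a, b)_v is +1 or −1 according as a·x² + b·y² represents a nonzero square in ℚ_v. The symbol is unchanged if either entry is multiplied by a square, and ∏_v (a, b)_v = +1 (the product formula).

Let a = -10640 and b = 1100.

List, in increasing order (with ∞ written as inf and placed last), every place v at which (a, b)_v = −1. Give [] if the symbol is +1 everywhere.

(a, b) ≡ (-665, 11) mod (ℚ^×)²; places V = {2, 5, 7, 11, 19, ∞}.
(a,b)_∞: sgn(-665)=−, sgn(11)=+, so +1.
(a,b)_5: α=1, u≡2; β=2, v≡4 (mod 5); (2|5)=-1, (4|5)=+1; sign (−1)^0·-1^2·+1^1 = +1.
(a,b)_19: α=1, u≡10; β=0, v≡17 (mod 19); (10|19)=-1, (17|19)=+1; sign (−1)^0·-1^0·+1^1 = +1.
(a,b)_11: α=0, u≡8; β=1, v≡1 (mod 11); (8|11)=-1, (1|11)=+1; sign (−1)^0·-1^1·+1^0 = -1.
(a,b)_2: α=4, β=2; u≡7, v≡3 (mod 8); ε(u)ε(v)=1·1, αω(v)=4·1, βω(u)=2·0; sum ≡ 1  ⇒  -1.
(a,b)_7: α=1, u≡6; β=0, v≡1 (mod 7); (6|7)=-1, (1|7)=+1; sign (−1)^0·-1^0·+1^1 = +1.
|Ram(-665, 11)| = 2, even; anisotropic at {2, 11}.

[2, 11]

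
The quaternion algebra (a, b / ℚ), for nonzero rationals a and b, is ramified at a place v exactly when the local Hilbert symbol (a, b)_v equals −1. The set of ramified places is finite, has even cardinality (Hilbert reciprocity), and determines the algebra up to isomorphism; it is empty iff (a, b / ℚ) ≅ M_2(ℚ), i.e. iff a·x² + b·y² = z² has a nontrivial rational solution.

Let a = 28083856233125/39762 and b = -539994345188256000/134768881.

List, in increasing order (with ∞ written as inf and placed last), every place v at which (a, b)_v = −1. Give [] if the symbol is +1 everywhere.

[7, 11]

Mod squares: a ≡ 154, b ≡ -1785. Check v ∈ {∞, 2, 3, 5, 7, 11, 13, 17, 19, 29, 47}.
v=7: a=7^5·(≡1), b=7^5·(≡4) mod 7; (1|7)=+1, (4|7)=+1; (−1)^{5·5·3}·(+1)^5·(+1)^5 = -1.
v=13: a=13^0·(≡7), b=13^-2·(≡12) mod 13; (7|13)=-1, (12|13)=+1; (−1)^{0·-2·6}·(-1)^-2·(+1)^0 = +1.
v=11: a=11^1·(≡1), b=11^0·(≡7) mod 11; (1|11)=+1, (7|11)=-1; (−1)^{1·0·5}·(+1)^0·(-1)^1 = -1.
v=∞: 154 > 0 and -1785 < 0  ⇒  (a,b)_∞ = +1.
v=2: v_2(a)=-1, v_2(b)=8; units ≡ 5, 7 (mod 8); ε·ε+αω+βω = 0·1+-1·0+8·1 ≡ 0  ⇒  (a,b)_2 = +1.
v=47: a=47^-2·(≡39), b=47^-2·(≡28) mod 47; (39|47)=-1, (28|47)=+1; (−1)^{-2·-2·23}·(-1)^-2·(+1)^-2 = +1.
v=17: a=17^2·(≡13), b=17^3·(≡3) mod 17; (13|17)=+1, (3|17)=-1; (−1)^{2·3·8}·(+1)^3·(-1)^2 = +1.
v=19: a=19^0·(≡18), b=19^-2·(≡1) mod 19; (18|19)=-1, (1|19)=+1; (−1)^{0·-2·9}·(-1)^-2·(+1)^0 = +1.
v=5: a=5^4·(≡4), b=5^3·(≡2) mod 5; (4|5)=+1, (2|5)=-1; (−1)^{4·3·2}·(+1)^3·(-1)^4 = +1.
v=3: a=3^-2·(≡1), b=3^5·(≡2) mod 3; (1|3)=+1, (2|3)=-1; (−1)^{-2·5·1}·(+1)^5·(-1)^-2 = +1.
v=29: a=29^2·(≡28), b=29^2·(≡23) mod 29; (28|29)=+1, (23|29)=+1; (−1)^{2·2·14}·(+1)^2·(+1)^2 = +1.
(154, -1785 / ℚ) ramifies at {7, 11}: a division algebra.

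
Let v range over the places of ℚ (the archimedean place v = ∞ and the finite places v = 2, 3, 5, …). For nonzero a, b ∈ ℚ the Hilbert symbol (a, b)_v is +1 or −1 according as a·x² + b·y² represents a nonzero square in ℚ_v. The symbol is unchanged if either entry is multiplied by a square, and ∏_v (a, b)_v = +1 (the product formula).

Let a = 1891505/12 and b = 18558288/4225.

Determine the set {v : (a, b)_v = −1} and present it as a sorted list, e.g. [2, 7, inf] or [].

Mod squares: a ≡ 19635, b ≡ 357. Check v ∈ {∞, 2, 3, 5, 7, 11, 13, 17, 19}.
v=5: a=5^1·(≡3), b=5^-2·(≡2) mod 5; (3|5)=-1, (2|5)=-1; (−1)^{1·-2·2}·(-1)^-2·(-1)^1 = -1.
v=13: a=13^0·(≡8), b=13^-2·(≡5) mod 13; (8|13)=-1, (5|13)=-1; (−1)^{0·-2·6}·(-1)^-2·(-1)^0 = +1.
v=11: a=11^1·(≡3), b=11^0·(≡1) mod 11; (3|11)=+1, (1|11)=+1; (−1)^{1·0·5}·(+1)^0·(+1)^1 = +1.
v=17: a=17^3·(≡8), b=17^1·(≡1) mod 17; (8|17)=+1, (1|17)=+1; (−1)^{3·1·8}·(+1)^1·(+1)^3 = +1.
v=2: v_2(a)=-2, v_2(b)=4; units ≡ 3, 5 (mod 8); ε·ε+αω+βω = 1·0+-2·1+4·1 ≡ 0  ⇒  (a,b)_2 = +1.
v=19: a=19^0·(≡3), b=19^2·(≡10) mod 19; (3|19)=-1, (10|19)=-1; (−1)^{0·2·9}·(-1)^2·(-1)^0 = +1.
v=7: a=7^1·(≡3), b=7^1·(≡1) mod 7; (3|7)=-1, (1|7)=+1; (−1)^{1·1·3}·(-1)^1·(+1)^1 = +1.
v=3: a=3^-1·(≡2), b=3^3·(≡2) mod 3; (2|3)=-1, (2|3)=-1; (−1)^{-1·3·1}·(-1)^3·(-1)^-1 = -1.
v=∞: 19635 > 0 and 357 > 0  ⇒  (a,b)_∞ = +1.
(19635, 357 / ℚ) ramifies at {3, 5}: a division algebra.

[3, 5]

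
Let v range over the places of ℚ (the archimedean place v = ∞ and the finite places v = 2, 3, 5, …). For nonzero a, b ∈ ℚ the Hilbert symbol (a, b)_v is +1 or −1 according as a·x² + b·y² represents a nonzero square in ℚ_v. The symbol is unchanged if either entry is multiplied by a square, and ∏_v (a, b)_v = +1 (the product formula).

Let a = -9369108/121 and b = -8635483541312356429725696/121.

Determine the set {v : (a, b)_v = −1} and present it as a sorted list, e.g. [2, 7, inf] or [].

Mod squares: a ≡ -357, b ≡ -114. Check v ∈ {∞, 2, 3, 7, 11, 17, 19}.
v=3: a=3^9·(≡1), b=3^25·(≡1) mod 3; (1|3)=+1, (1|3)=+1; (−1)^{9·25·1}·(+1)^25·(+1)^9 = -1.
v=11: a=11^-2·(≡10), b=11^-2·(≡10) mod 11; (10|11)=-1, (10|11)=-1; (−1)^{-2·-2·5}·(-1)^-2·(-1)^-2 = +1.
v=19: a=19^0·(≡11), b=19^1·(≡2) mod 19; (11|19)=+1, (2|19)=-1; (−1)^{0·1·9}·(+1)^1·(-1)^0 = +1.
v=2: v_2(a)=2, v_2(b)=17; units ≡ 3, 7 (mod 8); ε·ε+αω+βω = 1·1+2·0+17·1 ≡ 0  ⇒  (a,b)_2 = +1.
v=7: a=7^1·(≡6), b=7^2·(≡6) mod 7; (6|7)=-1, (6|7)=-1; (−1)^{1·2·3}·(-1)^2·(-1)^1 = -1.
v=∞: -357 < 0 and -114 < 0  ⇒  (a,b)_∞ = -1.
v=17: a=17^1·(≡8), b=17^4·(≡5) mod 17; (8|17)=+1, (5|17)=-1; (−1)^{1·4·8}·(+1)^4·(-1)^1 = -1.
(-357, -114 / ℚ) ramifies at {3, 7, 17, ∞}: a division algebra.

[3, 7, 17, inf]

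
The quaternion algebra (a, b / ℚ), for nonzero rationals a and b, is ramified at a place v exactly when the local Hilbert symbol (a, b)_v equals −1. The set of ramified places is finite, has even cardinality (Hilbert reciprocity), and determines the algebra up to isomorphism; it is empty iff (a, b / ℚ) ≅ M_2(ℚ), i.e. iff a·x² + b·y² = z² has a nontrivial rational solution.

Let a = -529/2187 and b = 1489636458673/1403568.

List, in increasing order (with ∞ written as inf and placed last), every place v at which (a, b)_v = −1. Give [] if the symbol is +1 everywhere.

(a, b) ≡ (-3, 131979) mod (ℚ^×)²; places V = {2, 3, 11, 19, 23, 29, 37, 41, ∞}.
(a,b)_∞: sgn(-3)=−, sgn(131979)=+, so +1.
(a,b)_23: α=2, u≡11; β=4, v≡15 (mod 23); (11|23)=-1, (15|23)=-1; sign (−1)^0·-1^4·-1^2 = +1.
(a,b)_19: α=0, u≡11; β=-2, v≡4 (mod 19); (11|19)=+1, (4|19)=+1; sign (−1)^0·+1^-2·+1^0 = +1.
(a,b)_29: α=0, u≡26; β=1, v≡19 (mod 29); (26|29)=-1, (19|29)=-1; sign (−1)^0·-1^1·-1^0 = -1.
(a,b)_37: α=0, u≡25; β=1, v≡13 (mod 37); (25|37)=+1, (13|37)=-1; sign (−1)^0·+1^1·-1^0 = +1.
(a,b)_41: α=0, u≡12; β=1, v≡37 (mod 41); (12|41)=-1, (37|41)=+1; sign (−1)^0·-1^1·+1^0 = -1.
(a,b)_2: α=0, β=-4; u≡5, v≡3 (mod 8); ε(u)ε(v)=0·1, αω(v)=0·1, βω(u)=-4·1; sum ≡ 0  ⇒  +1.
(a,b)_11: α=0, u≡6; β=2, v≡4 (mod 11); (6|11)=-1, (4|11)=+1; sign (−1)^0·-1^2·+1^0 = +1.
(a,b)_3: α=-7, u≡2; β=-5, v≡1 (mod 3); (2|3)=-1, (1|3)=+1; sign (−1)^1·-1^-5·+1^-7 = +1.
(-3, 131979 / ℚ) ramifies at {29, 41}: a division algebra.

[29, 41]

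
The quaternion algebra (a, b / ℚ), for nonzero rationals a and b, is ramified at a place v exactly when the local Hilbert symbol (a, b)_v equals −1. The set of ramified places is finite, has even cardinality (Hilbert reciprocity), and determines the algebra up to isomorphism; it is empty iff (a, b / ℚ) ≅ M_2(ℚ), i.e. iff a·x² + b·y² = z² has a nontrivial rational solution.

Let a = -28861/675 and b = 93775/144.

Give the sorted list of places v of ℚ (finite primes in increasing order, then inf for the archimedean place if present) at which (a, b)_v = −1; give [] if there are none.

[19, 31]

(a, b) ≡ (-1767, 31) mod (ℚ^×)²; places V = {2, 3, 5, 7, 11, 19, 31, ∞}.
(a,b)_19: α=1, u≡2; β=0, v≡13 (mod 19); (2|19)=-1, (13|19)=-1; sign (−1)^0·-1^0·-1^1 = -1.
(a,b)_11: α=0, u≡9; β=2, v≡5 (mod 11); (9|11)=+1, (5|11)=+1; sign (−1)^0·+1^2·+1^0 = +1.
(a,b)_31: α=1, u≡9; β=1, v≡4 (mod 31); (9|31)=+1, (4|31)=+1; sign (−1)^1·+1^1·+1^1 = -1.
(a,b)_7: α=2, u≡2; β=0, v≡6 (mod 7); (2|7)=+1, (6|7)=-1; sign (−1)^0·+1^0·-1^2 = +1.
(a,b)_∞: sgn(-1767)=−, sgn(31)=+, so +1.
(a,b)_3: α=-3, u≡2; β=-2, v≡1 (mod 3); (2|3)=-1, (1|3)=+1; sign (−1)^0·-1^-2·+1^-3 = +1.
(a,b)_5: α=-2, u≡2; β=2, v≡4 (mod 5); (2|5)=-1, (4|5)=+1; sign (−1)^0·-1^2·+1^-2 = +1.
(a,b)_2: α=0, β=-4; u≡1, v≡7 (mod 8); ε(u)ε(v)=0·1, αω(v)=0·0, βω(u)=-4·0; sum ≡ 0  ⇒  +1.
|Ram(-1767, 31)| = 2, even; anisotropic at {19, 31}.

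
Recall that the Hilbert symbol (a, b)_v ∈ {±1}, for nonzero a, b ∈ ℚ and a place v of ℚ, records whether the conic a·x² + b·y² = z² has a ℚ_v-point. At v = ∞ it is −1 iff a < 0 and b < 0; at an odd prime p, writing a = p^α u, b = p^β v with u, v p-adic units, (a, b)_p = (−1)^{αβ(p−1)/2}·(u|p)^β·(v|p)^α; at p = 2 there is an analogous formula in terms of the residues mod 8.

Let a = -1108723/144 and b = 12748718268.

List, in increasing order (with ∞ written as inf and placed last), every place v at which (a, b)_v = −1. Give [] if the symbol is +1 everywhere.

[11, 13, 17, 19]

(a, b) ≡ (-187, 10127) mod (ℚ^×)²; places V = {2, 3, 7, 11, 13, 17, 19, 41, ∞}.
(a,b)_∞: sgn(-187)=−, sgn(10127)=+, so +1.
(a,b)_11: α=3, u≡3; β=2, v≡8 (mod 11); (3|11)=+1, (8|11)=-1; sign (−1)^0·+1^2·-1^3 = -1.
(a,b)_3: α=-2, u≡2; β=2, v≡2 (mod 3); (2|3)=-1, (2|3)=-1; sign (−1)^0·-1^2·-1^-2 = +1.
(a,b)_7: α=2, u≡1; β=0, v≡6 (mod 7); (1|7)=+1, (6|7)=-1; sign (−1)^0·+1^0·-1^2 = +1.
(a,b)_17: α=1, u≡14; β=2, v≡14 (mod 17); (14|17)=-1, (14|17)=-1; sign (−1)^0·-1^2·-1^1 = -1.
(a,b)_2: α=-4, β=2; u≡5, v≡7 (mod 8); ε(u)ε(v)=0·1, αω(v)=-4·0, βω(u)=2·1; sum ≡ 0  ⇒  +1.
(a,b)_13: α=0, u≡8; β=1, v≡10 (mod 13); (8|13)=-1, (10|13)=+1; sign (−1)^0·-1^1·+1^0 = -1.
(a,b)_19: α=0, u≡2; β=1, v≡1 (mod 19); (2|19)=-1, (1|19)=+1; sign (−1)^0·-1^1·+1^0 = -1.
(a,b)_41: α=0, u≡39; β=1, v≡20 (mod 41); (39|41)=+1, (20|41)=+1; sign (−1)^0·+1^1·+1^0 = +1.
|Ram(-187, 10127)| = 4, even; anisotropic at {11, 13, 17, 19}.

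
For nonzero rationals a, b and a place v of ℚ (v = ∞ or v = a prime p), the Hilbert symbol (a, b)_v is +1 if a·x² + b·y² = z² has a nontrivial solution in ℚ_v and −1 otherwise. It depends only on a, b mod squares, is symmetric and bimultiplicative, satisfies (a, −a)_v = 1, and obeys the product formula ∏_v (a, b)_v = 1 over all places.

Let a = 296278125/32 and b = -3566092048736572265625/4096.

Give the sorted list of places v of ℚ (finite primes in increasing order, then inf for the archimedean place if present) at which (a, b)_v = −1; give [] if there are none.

Mod squares: a ≡ 5610, b ≡ -65. Check v ∈ {∞, 2, 3, 5, 11, 13, 17}.
v=11: a=11^1·(≡5), b=11^2·(≡4) mod 11; (5|11)=+1, (4|11)=+1; (−1)^{1·2·5}·(+1)^2·(+1)^1 = +1.
v=13: a=13^2·(≡6), b=13^5·(≡7) mod 13; (6|13)=-1, (7|13)=-1; (−1)^{2·5·6}·(-1)^5·(-1)^2 = -1.
v=5: a=5^5·(≡2), b=5^15·(≡2) mod 5; (2|5)=-1, (2|5)=-1; (−1)^{5·15·2}·(-1)^15·(-1)^5 = +1.
v=∞: 5610 > 0 and -65 < 0  ⇒  (a,b)_∞ = +1.
v=3: a=3^1·(≡1), b=3^2·(≡1) mod 3; (1|3)=+1, (1|3)=+1; (−1)^{1·2·1}·(+1)^2·(+1)^1 = +1.
v=2: v_2(a)=-5, v_2(b)=-12; units ≡ 5, 7 (mod 8); ε·ε+αω+βω = 0·1+-5·0+-12·1 ≡ 0  ⇒  (a,b)_2 = +1.
v=17: a=17^1·(≡10), b=17^2·(≡6) mod 17; (10|17)=-1, (6|17)=-1; (−1)^{1·2·8}·(-1)^2·(-1)^1 = -1.
|Ram(5610, -65)| = 2, even; anisotropic at {13, 17}.

[13, 17]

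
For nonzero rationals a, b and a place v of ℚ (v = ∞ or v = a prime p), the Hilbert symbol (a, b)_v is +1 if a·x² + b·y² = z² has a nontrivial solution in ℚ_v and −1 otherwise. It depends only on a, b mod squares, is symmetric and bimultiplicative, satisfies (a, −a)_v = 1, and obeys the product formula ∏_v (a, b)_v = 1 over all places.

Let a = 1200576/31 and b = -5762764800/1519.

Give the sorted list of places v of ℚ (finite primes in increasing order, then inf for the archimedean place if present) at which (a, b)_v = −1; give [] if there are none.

(a, b) ≡ (3441, -1147) mod (ℚ^×)²; places V = {2, 3, 5, 7, 13, 31, 37, ∞}.
(a,b)_5: α=0, u≡1; β=2, v≡2 (mod 5); (1|5)=+1, (2|5)=-1; sign (−1)^0·+1^2·-1^0 = +1.
(a,b)_37: α=1, u≡31; β=1, v≡32 (mod 37); (31|37)=-1, (32|37)=-1; sign (−1)^0·-1^1·-1^1 = +1.
(a,b)_3: α=1, u≡1; β=2, v≡2 (mod 3); (1|3)=+1, (2|3)=-1; sign (−1)^0·+1^2·-1^1 = -1.
(a,b)_7: α=0, u≡2; β=-2, v≡4 (mod 7); (2|7)=+1, (4|7)=+1; sign (−1)^0·+1^-2·+1^0 = +1.
(a,b)_31: α=-1, u≡8; β=-1, v≡16 (mod 31); (8|31)=+1, (16|31)=+1; sign (−1)^1·+1^-1·+1^-1 = -1.
(a,b)_13: α=2, u≡9; β=2, v≡9 (mod 13); (9|13)=+1, (9|13)=+1; sign (−1)^0·+1^2·+1^2 = +1.
(a,b)_2: α=6, β=12; u≡1, v≡5 (mod 8); ε(u)ε(v)=0·0, αω(v)=6·1, βω(u)=12·0; sum ≡ 0  ⇒  +1.
(a,b)_∞: sgn(3441)=+, sgn(-1147)=−, so +1.
Ram(3441, -1147) = {3, 31}; no ℚ_3-point on the conic.

[3, 31]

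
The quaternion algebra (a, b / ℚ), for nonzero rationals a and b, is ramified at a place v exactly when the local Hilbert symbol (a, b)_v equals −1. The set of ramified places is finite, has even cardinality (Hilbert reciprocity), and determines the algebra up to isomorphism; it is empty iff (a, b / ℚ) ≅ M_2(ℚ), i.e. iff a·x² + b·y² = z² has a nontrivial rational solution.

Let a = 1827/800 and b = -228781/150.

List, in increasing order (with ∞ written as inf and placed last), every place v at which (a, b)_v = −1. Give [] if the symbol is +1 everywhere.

Mod squares: a ≡ 406, b ≡ -28014. Check v ∈ {∞, 2, 3, 5, 7, 23, 29}.
v=2: v_2(a)=-5, v_2(b)=-1; units ≡ 3, 1 (mod 8); ε·ε+αω+βω = 1·0+-5·0+-1·1 ≡ 1  ⇒  (a,b)_2 = -1.
v=23: a=23^0·(≡21), b=23^1·(≡1) mod 23; (21|23)=-1, (1|23)=+1; (−1)^{0·1·11}·(-1)^1·(+1)^0 = -1.
v=∞: 406 > 0 and -28014 < 0  ⇒  (a,b)_∞ = +1.
v=3: a=3^2·(≡1), b=3^-1·(≡1) mod 3; (1|3)=+1, (1|3)=+1; (−1)^{2·-1·1}·(+1)^-1·(+1)^2 = +1.
v=29: a=29^1·(≡2), b=29^1·(≡23) mod 29; (2|29)=-1, (23|29)=+1; (−1)^{1·1·14}·(-1)^1·(+1)^1 = -1.
v=5: a=5^-2·(≡1), b=5^-2·(≡4) mod 5; (1|5)=+1, (4|5)=+1; (−1)^{-2·-2·2}·(+1)^-2·(+1)^-2 = +1.
v=7: a=7^1·(≡1), b=7^3·(≡4) mod 7; (1|7)=+1, (4|7)=+1; (−1)^{1·3·3}·(+1)^3·(+1)^1 = -1.
Ram(406, -28014) = {2, 7, 23, 29}; no ℚ_2-point on the conic.

[2, 7, 23, 29]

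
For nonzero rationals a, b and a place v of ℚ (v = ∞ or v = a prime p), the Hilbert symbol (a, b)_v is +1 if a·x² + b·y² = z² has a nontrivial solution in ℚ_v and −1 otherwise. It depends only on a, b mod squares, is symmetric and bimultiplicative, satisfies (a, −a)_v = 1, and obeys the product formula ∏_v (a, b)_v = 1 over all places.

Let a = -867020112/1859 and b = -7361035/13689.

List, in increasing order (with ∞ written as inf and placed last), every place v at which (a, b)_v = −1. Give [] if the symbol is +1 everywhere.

(a, b) ≡ (-16687, -115) mod (ℚ^×)²; places V = {2, 3, 5, 7, 11, 13, 23, 37, 41, ∞}.
(a,b)_7: α=2, u≡1; β=0, v≡1 (mod 7); (1|7)=+1, (1|7)=+1; sign (−1)^0·+1^0·+1^2 = +1.
(a,b)_13: α=-2, u≡5; β=-2, v≡11 (mod 13); (5|13)=-1, (11|13)=-1; sign (−1)^0·-1^-2·-1^-2 = +1.
(a,b)_11: α=-1, u≡5; β=2, v≡10 (mod 11); (5|11)=+1, (10|11)=-1; sign (−1)^0·+1^2·-1^-1 = -1.
(a,b)_41: α=1, u≡34; β=0, v≡20 (mod 41); (34|41)=-1, (20|41)=+1; sign (−1)^0·-1^0·+1^1 = +1.
(a,b)_23: α=0, u≡15; β=3, v≡4 (mod 23); (15|23)=-1, (4|23)=+1; sign (−1)^0·-1^3·+1^0 = -1.
(a,b)_37: α=1, u≡26; β=0, v≡33 (mod 37); (26|37)=+1, (33|37)=+1; sign (−1)^0·+1^0·+1^1 = +1.
(a,b)_3: α=6, u≡2; β=-4, v≡2 (mod 3); (2|3)=-1, (2|3)=-1; sign (−1)^0·-1^-4·-1^6 = +1.
(a,b)_∞: sgn(-16687)=−, sgn(-115)=−, so -1.
(a,b)_2: α=4, β=0; u≡1, v≡5 (mod 8); ε(u)ε(v)=0·0, αω(v)=4·1, βω(u)=0·0; sum ≡ 0  ⇒  +1.
(a,b)_5: α=0, u≡2; β=1, v≡2 (mod 5); (2|5)=-1, (2|5)=-1; sign (−1)^0·-1^1·-1^0 = -1.
|Ram(-16687, -115)| = 4, even; anisotropic at {5, 11, 23, ∞}.

[5, 11, 23, inf]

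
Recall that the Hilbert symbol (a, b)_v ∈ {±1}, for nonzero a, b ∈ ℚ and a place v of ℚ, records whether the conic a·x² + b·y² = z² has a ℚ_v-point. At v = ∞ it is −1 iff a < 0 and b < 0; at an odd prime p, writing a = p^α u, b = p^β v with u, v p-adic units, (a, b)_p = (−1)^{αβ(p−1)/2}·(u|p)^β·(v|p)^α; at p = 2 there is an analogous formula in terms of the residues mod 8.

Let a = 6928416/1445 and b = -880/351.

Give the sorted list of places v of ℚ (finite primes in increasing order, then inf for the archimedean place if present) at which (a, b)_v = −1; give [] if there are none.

Mod squares: a ≡ 330, b ≡ -2145. Check v ∈ {∞, 2, 3, 5, 11, 13, 17}.
v=17: a=17^-2·(≡3), b=17^0·(≡5) mod 17; (3|17)=-1, (5|17)=-1; (−1)^{-2·0·8}·(-1)^0·(-1)^-2 = +1.
v=11: a=11^1·(≡10), b=11^1·(≡3) mod 11; (10|11)=-1, (3|11)=+1; (−1)^{1·1·5}·(-1)^1·(+1)^1 = +1.
v=3: a=3^9·(≡2), b=3^-3·(≡2) mod 3; (2|3)=-1, (2|3)=-1; (−1)^{9·-3·1}·(-1)^-3·(-1)^9 = -1.
v=2: v_2(a)=5, v_2(b)=4; units ≡ 5, 7 (mod 8); ε·ε+αω+βω = 0·1+5·0+4·1 ≡ 0  ⇒  (a,b)_2 = +1.
v=∞: 330 > 0 and -2145 < 0  ⇒  (a,b)_∞ = +1.
v=5: a=5^-1·(≡4), b=5^1·(≡4) mod 5; (4|5)=+1, (4|5)=+1; (−1)^{-1·1·2}·(+1)^1·(+1)^-1 = +1.
v=13: a=13^0·(≡7), b=13^-1·(≡4) mod 13; (7|13)=-1, (4|13)=+1; (−1)^{0·-1·6}·(-1)^-1·(+1)^0 = -1.
Ram(330, -2145) = {3, 13}; no ℚ_3-point on the conic.

[3, 13]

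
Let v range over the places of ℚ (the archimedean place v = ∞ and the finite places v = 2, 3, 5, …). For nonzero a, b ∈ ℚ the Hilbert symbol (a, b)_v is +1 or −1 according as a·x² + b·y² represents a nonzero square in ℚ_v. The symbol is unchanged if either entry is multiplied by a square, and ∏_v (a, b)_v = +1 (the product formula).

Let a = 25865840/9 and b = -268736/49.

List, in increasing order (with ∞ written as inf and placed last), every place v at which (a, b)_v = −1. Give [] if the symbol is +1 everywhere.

[13, 17]

Mod squares: a ≡ 1616615, b ≡ -4199. Check v ∈ {∞, 2, 3, 5, 7, 11, 13, 17, 19}.
v=2: v_2(a)=4, v_2(b)=6; units ≡ 7, 1 (mod 8); ε·ε+αω+βω = 1·0+4·0+6·0 ≡ 0  ⇒  (a,b)_2 = +1.
v=19: a=19^1·(≡18), b=19^1·(≡1) mod 19; (18|19)=-1, (1|19)=+1; (−1)^{1·1·9}·(-1)^1·(+1)^1 = +1.
v=13: a=13^1·(≡12), b=13^1·(≡5) mod 13; (12|13)=+1, (5|13)=-1; (−1)^{1·1·6}·(+1)^1·(-1)^1 = -1.
v=5: a=5^1·(≡2), b=5^0·(≡1) mod 5; (2|5)=-1, (1|5)=+1; (−1)^{1·0·2}·(-1)^0·(+1)^1 = +1.
v=∞: 1616615 > 0 and -4199 < 0  ⇒  (a,b)_∞ = +1.
v=3: a=3^-2·(≡2), b=3^0·(≡1) mod 3; (2|3)=-1, (1|3)=+1; (−1)^{-2·0·1}·(-1)^0·(+1)^-2 = +1.
v=11: a=11^1·(≡4), b=11^0·(≡1) mod 11; (4|11)=+1, (1|11)=+1; (−1)^{1·0·5}·(+1)^0·(+1)^1 = +1.
v=7: a=7^1·(≡1), b=7^-2·(≡1) mod 7; (1|7)=+1, (1|7)=+1; (−1)^{1·-2·3}·(+1)^-2·(+1)^1 = +1.
v=17: a=17^1·(≡6), b=17^1·(≡16) mod 17; (6|17)=-1, (16|17)=+1; (−1)^{1·1·8}·(-1)^1·(+1)^1 = -1.
(1616615, -4199 / ℚ) ramifies at {13, 17}: a division algebra.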